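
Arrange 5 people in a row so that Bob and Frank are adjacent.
Treat as block: (5-1)! × 2! = 24 × 2 = 48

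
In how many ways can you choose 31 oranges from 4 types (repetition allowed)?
C(31+4-1, 4-1) = C(34, 3) = 5984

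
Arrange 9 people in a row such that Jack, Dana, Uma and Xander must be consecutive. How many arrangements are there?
Treat the 4 as one block: (9-4+1)! × 4! = 720 × 24 = 17280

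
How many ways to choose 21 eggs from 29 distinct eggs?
C(29,21) = 29!/(21!×8!) = 4292145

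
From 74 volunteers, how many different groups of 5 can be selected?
C(74,5) = 74!/(5!×69!) = 16108764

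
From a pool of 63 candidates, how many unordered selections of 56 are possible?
C(63,56) = 63!/(56!×7!) = 553270671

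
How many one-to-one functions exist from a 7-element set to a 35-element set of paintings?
P(35,7) = 35!/(35-7)! = 33891580800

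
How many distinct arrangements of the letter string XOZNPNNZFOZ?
11! / (1! × 1! × 3! × 1! × 2! × 3!) = 554400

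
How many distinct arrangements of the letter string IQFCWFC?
7! / (2! × 1! × 1! × 2! × 1!) = 1260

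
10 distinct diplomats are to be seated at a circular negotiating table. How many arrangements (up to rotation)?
Circular: fix one position, arrange the rest. (10-1)! = 362880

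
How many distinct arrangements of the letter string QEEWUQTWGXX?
11! / (1! × 1! × 2! × 1! × 2! × 2! × 2!) = 2494800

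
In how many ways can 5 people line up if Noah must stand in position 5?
Fix one position: (5-1)! = 24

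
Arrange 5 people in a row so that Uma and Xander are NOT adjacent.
Total - adjacent = 5! - (5-1)!×2 = 120 - 48 = 72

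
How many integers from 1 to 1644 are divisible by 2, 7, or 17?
⌊1644/2⌋+⌊1644/7⌋+⌊1644/17⌋ - ⌊1644/14⌋-⌊1644/34⌋-⌊1644/119⌋ + ⌊1644/238⌋ = 822+234+96 - 117-48-13 + 6 = 980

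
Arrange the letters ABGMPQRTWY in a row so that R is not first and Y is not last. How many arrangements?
By inclusion-exclusion: 10! - 2×(10-1)! + (10-2)! = 3628800 - 725760 + 40320 = 2943360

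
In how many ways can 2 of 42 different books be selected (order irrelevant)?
C(42,2) = 42!/(2!×40!) = 861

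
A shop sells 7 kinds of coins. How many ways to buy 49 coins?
C(49+7-1, 7-1) = C(55, 6) = 28989675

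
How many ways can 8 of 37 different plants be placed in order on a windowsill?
P(37,8) = 37!/(37-8)! = 1556675366400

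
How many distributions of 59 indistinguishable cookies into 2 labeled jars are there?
C(59+2-1, 2-1) = C(60, 1) = 60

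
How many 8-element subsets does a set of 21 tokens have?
C(21,8) = 21!/(8!×13!) = 203490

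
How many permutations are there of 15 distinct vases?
15! = 1307674368000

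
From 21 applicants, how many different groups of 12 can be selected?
C(21,12) = 21!/(12!×9!) = 293930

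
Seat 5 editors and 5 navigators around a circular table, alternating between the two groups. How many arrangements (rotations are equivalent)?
Fix one of the editors: (5-1)! ways for the remaining editors, × 5! ways for the navigators = 24 × 120 = 2880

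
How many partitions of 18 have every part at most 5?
Let r_j(i) = number of partitions of i into parts ≤ j, for i = 0..18. r_1(i) = 1 for all i; r_j(i) = r_{j-1}(i) + r_j(i-j). Rows j = 2..5: ≤2: 1 1 2 2 3 3 4 4 5 5 6 6 7 7 8 8 9 9 10; ≤3: 1 1 2 3 4 5 7 8 10 12 14 16 19 21 24 27 30 33 37; ≤4: 1 1 2 3 5 6 9 11 15 18 23 27 34 39 47 54 64 72 84; ≤5: 1 1 2 3 5 7 10 13 18 23 30 37 47 57 70 84 101 119 141. r_5(18) = 141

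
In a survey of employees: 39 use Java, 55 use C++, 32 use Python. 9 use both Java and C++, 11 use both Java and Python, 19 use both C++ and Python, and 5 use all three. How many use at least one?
|A∪B∪C| = 39+55+32-9-11-19+5 = 92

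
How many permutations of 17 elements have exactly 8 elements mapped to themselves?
Choose the 8 fixed points C(17,8) = 24310, derange the rest: !9 = Σ_{j=0}^{9} (-1)^j·9!/j! = 362880 - 362880 + 181440 - 60480 + 15120 - 3024 + 504 - 72 + 9 - 1 = 133496. Product = 24310 × 133496 = 3245287760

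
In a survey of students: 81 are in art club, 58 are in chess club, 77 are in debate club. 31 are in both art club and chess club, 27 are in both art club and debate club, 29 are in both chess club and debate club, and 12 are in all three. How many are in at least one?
|A∪B∪C| = 81+58+77-31-27-29+12 = 141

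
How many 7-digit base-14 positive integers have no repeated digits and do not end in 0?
Last digit: 13 nonzero choices. First digit: 12 (nonzero, ≠last). Middle 5: P(12,5) = 95040. Total = 14826240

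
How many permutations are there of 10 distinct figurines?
10! = 3628800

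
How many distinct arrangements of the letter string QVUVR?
5! / (1! × 1! × 2! × 1!) = 60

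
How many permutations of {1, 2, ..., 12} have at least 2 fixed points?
Exactly j fixed points: C(12,j)·!(12-j); sum over j ≥ 2 (derangement numbers via !m = (m-1)·(!(m-1) + !(m-2)): !0..!10 = 1, 0, 1, 2, 9, 44, 265, 1854, 14833, 133496, 1334961). Σ_{j=2}^{12} C(12,j)·!(12-j) = C(12,2)·!10 + C(12,3)·!9 + C(12,4)·!8 + C(12,5)·!7 + C(12,6)·!6 + C(12,7)·!5 + C(12,8)·!4 + C(12,9)·!3 + C(12,10)·!2 + C(12,11)·!1 + C(12,12)·!0 = 66·1334961 + 220·133496 + 495·14833 + 792·1854 + 924·265 + 792·44 + 495·9 + 220·2 + 66·1 + 12·0 + 1·1 = 126571919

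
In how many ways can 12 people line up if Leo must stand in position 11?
Fix one position: (12-1)! = 39916800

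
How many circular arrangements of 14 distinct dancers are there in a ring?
Circular: fix one position, arrange the rest. (14-1)! = 6227020800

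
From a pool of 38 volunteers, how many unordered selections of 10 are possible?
C(38,10) = 38!/(10!×28!) = 472733756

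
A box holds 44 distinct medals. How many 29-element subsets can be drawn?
C(44,29) = 44!/(29!×15!) = 229911617056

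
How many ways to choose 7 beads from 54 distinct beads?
C(54,7) = 54!/(7!×47!) = 177100560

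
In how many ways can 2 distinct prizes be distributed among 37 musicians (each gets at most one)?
P(37,2) = 37!/(37-2)! = 1332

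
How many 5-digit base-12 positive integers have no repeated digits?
First digit: 11 choices (nonzero). Then descending: 11 × 11 × 10 × 9 × 8 = 87120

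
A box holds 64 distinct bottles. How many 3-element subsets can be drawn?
C(64,3) = 64!/(3!×61!) = 41664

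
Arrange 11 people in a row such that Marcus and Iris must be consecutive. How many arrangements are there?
Treat the 2 as one block: (11-2+1)! × 2! = 3628800 × 2 = 7257600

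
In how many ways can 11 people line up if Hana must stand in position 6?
Fix one position: (11-1)! = 3628800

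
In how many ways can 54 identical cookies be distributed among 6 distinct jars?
C(54+6-1, 6-1) = C(59, 5) = 5006386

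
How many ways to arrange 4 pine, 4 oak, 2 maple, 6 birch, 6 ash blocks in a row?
22! / (4! × 4! × 2! × 6! × 6!) = 1882127847600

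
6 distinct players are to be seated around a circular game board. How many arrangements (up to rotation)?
Circular: fix one position, arrange the rest. (6-1)! = 120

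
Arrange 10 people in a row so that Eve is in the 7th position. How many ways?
Fix one position: (10-1)! = 362880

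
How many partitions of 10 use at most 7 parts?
By conjugation, equals partitions of 10 into parts ≤ 7. Let r_j(i) = number of partitions of i into parts ≤ j, for i = 0..10. r_1(i) = 1 for all i; r_j(i) = r_{j-1}(i) + r_j(i-j). Rows j = 2..7: ≤2: 1 1 2 2 3 3 4 4 5 5 6; ≤3: 1 1 2 3 4 5 7 8 10 12 14; ≤4: 1 1 2 3 5 6 9 11 15 18 23; ≤5: 1 1 2 3 5 7 10 13 18 23 30; ≤6: 1 1 2 3 5 7 11 14 20 26 35; ≤7: 1 1 2 3 5 7 11 15 21 28 38. r_7(10) = 38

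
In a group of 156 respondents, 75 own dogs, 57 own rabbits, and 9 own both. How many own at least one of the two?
|A∪B| = |A| + |B| - |A∩B| = 75 + 57 - 9 = 123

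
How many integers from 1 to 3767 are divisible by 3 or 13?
⌊3767/3⌋ + ⌊3767/13⌋ - ⌊3767/39⌋ = 1255 + 289 - 96 = 1448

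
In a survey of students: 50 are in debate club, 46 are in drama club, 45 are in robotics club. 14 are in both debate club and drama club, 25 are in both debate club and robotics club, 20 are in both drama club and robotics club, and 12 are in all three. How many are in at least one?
|A∪B∪C| = 50+46+45-14-25-20+12 = 94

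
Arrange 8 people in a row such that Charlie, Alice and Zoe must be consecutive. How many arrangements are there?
Treat the 3 as one block: (8-3+1)! × 3! = 720 × 6 = 4320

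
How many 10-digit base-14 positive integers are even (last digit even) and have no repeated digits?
Last∈{0,2,4,6,8,10,12}. Last=0: 259459200. Last nonzero: 6×12×P(12,8) = 1437004800. Total = 1696464000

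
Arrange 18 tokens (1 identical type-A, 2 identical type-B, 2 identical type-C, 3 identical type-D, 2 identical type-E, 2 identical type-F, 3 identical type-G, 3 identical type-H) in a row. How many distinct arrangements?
18! / (1! × 2! × 2! × 3! × 2! × 2! × 3! × 3!) = 1852538688000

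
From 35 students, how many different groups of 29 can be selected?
C(35,29) = 35!/(29!×6!) = 1623160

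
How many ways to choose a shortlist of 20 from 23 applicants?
C(23,20) = 23!/(20!×3!) = 1771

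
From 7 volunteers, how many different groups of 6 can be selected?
C(7,6) = 7!/(6!×1!) = 7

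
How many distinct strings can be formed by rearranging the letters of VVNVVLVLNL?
10! / (2! × 3! × 5!) = 2520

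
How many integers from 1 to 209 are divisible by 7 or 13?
⌊209/7⌋ + ⌊209/13⌋ - ⌊209/91⌋ = 29 + 16 - 2 = 43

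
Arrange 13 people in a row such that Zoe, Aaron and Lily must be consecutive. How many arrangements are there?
Treat the 3 as one block: (13-3+1)! × 3! = 39916800 × 6 = 239500800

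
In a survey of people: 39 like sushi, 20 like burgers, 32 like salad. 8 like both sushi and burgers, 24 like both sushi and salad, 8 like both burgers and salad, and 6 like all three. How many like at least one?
|A∪B∪C| = 39+20+32-8-24-8+6 = 57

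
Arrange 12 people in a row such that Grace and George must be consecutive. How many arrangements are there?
Treat the 2 as one block: (12-2+1)! × 2! = 39916800 × 2 = 79833600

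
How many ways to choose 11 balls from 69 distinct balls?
C(69,11) = 69!/(11!×58!) = 1823810410032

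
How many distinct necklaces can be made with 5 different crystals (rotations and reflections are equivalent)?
(5-1)!/2 = 24/2 = 12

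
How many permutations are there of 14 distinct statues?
14! = 87178291200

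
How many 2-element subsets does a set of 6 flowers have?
C(6,2) = 6!/(2!×4!) = 15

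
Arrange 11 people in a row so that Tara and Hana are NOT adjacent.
Total - adjacent = 11! - (11-1)!×2 = 39916800 - 7257600 = 32659200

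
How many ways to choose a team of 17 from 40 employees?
C(40,17) = 40!/(17!×23!) = 88732378800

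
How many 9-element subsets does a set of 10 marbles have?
C(10,9) = 10!/(9!×1!) = 10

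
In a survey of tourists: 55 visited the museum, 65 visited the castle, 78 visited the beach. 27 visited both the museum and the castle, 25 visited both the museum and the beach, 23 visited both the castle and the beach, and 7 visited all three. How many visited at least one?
|A∪B∪C| = 55+65+78-27-25-23+7 = 130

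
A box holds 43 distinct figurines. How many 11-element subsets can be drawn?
C(43,11) = 43!/(11!×32!) = 5752004349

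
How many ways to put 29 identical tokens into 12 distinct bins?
C(29+12-1, 12-1) = C(40, 11) = 2311801440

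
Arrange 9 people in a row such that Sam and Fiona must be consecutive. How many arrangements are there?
Treat the 2 as one block: (9-2+1)! × 2! = 40320 × 2 = 80640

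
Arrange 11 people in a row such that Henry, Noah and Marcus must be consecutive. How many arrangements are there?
Treat the 3 as one block: (11-3+1)! × 3! = 362880 × 6 = 2177280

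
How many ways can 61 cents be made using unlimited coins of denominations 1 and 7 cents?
Coefficient of x^61 in 1/(1-x^1) · 1/(1-x^7). Use j coins of 7 for j = 0..⌊61/7⌋ = 8, the rest in 1s: 8 + 1 = 9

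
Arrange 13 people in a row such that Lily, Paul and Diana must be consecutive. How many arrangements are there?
Treat the 3 as one block: (13-3+1)! × 3! = 39916800 × 6 = 239500800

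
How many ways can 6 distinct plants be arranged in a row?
6! = 720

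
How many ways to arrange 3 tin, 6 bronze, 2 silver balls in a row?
11! / (3! × 6! × 2!) = 4620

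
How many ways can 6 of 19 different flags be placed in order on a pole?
P(19,6) = 19!/(19-6)! = 19535040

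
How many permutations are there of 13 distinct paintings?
13! = 6227020800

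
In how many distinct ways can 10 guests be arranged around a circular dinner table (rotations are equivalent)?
Circular: fix one position, arrange the rest. (10-1)! = 362880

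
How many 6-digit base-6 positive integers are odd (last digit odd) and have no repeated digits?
Last∈{1,3,5}. Last=0: 0. Last nonzero: 3×4×P(4,4) = 288. Total = 288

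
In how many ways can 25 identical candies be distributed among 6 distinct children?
C(25+6-1, 6-1) = C(30, 5) = 142506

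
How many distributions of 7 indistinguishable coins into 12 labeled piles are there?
C(7+12-1, 12-1) = C(18, 11) = 31824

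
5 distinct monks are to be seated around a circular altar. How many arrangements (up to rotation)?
Circular: fix one position, arrange the rest. (5-1)! = 24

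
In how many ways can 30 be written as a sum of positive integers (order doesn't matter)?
Pentagonal recurrence p(n) = p(n-1) + p(n-2) - p(n-5) - p(n-7) + p(n-12) + p(n-15) - ... gives p(0..29) = 1, 1, 2, 3, 5, 7, 11, 15, 22, 30, 42, 56, 77, 101, 135, 176, 231, 297, 385, 490, 627, 792, 1002, 1255, 1575, 1958, 2436, 3010, 3718, 4565. p(30) = p(29) + p(28) - p(25) - p(23) + p(18) + p(15) - p(8) - p(4) = 4565 + 3718 - 1958 - 1255 + 385 + 176 - 22 - 5 = 5604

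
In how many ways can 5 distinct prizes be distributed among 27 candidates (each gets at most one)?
P(27,5) = 27!/(27-5)! = 9687600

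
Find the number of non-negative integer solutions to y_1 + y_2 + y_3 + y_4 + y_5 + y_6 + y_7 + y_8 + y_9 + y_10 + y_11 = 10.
C(10+11-1, 11-1) = C(20, 10) = 184756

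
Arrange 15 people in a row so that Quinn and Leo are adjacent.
Treat as block: (15-1)! × 2! = 87178291200 × 2 = 174356582400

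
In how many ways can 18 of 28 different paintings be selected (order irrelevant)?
C(28,18) = 28!/(18!×10!) = 13123110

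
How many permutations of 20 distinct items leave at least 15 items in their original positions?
Exactly j fixed points: C(20,j)·!(20-j); sum over j ≥ 15 (derangement numbers via !m = (m-1)·(!(m-1) + !(m-2)): !0..!5 = 1, 0, 1, 2, 9, 44). Σ_{j=15}^{20} C(20,j)·!(20-j) = C(20,15)·!5 + C(20,16)·!4 + C(20,17)·!3 + C(20,18)·!2 + C(20,19)·!1 + C(20,20)·!0 = 15504·44 + 4845·9 + 1140·2 + 190·1 + 20·0 + 1·1 = 728252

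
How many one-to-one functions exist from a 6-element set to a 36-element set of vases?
P(36,6) = 36!/(36-6)! = 1402410240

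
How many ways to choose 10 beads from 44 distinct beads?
C(44,10) = 44!/(10!×34!) = 2481256778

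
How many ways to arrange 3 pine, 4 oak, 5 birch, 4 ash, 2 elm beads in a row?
18! / (3! × 4! × 5! × 4! × 2!) = 7718911200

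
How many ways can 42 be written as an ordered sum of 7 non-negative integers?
C(42+7-1, 7-1) = C(48, 6) = 12271512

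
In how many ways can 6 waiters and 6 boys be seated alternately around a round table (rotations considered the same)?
Fix one of the waiters: (6-1)! ways for the remaining waiters, × 6! ways for the boys = 120 × 720 = 86400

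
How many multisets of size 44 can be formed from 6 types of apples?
C(44+6-1, 6-1) = C(49, 5) = 1906884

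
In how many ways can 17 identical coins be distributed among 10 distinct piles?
C(17+10-1, 10-1) = C(26, 9) = 3124550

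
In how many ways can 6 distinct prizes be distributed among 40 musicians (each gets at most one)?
P(40,6) = 40!/(40-6)! = 2763633600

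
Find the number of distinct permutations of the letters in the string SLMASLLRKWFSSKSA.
16! / (3! × 2! × 5! × 1! × 1! × 2! × 1! × 1!) = 7264857600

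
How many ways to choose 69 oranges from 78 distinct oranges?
C(78,69) = 78!/(69!×9!) = 182364632450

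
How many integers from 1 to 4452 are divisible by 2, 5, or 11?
⌊4452/2⌋+⌊4452/5⌋+⌊4452/11⌋ - ⌊4452/10⌋-⌊4452/22⌋-⌊4452/55⌋ + ⌊4452/110⌋ = 2226+890+404 - 445-202-80 + 40 = 2833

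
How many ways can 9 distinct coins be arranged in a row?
9! = 362880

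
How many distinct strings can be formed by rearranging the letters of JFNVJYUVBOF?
11! / (2! × 1! × 1! × 1! × 1! × 1! × 2! × 2!) = 4989600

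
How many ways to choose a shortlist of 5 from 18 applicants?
C(18,5) = 18!/(5!×13!) = 8568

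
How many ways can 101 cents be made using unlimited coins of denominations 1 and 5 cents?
Coefficient of x^101 in 1/(1-x^1) · 1/(1-x^5). Use j coins of 5 for j = 0..⌊101/5⌋ = 20, the rest in 1s: 20 + 1 = 21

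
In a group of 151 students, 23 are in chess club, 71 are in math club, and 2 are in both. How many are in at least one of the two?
|A∪B| = |A| + |B| - |A∩B| = 23 + 71 - 2 = 92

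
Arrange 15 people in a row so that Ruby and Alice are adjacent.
Treat as block: (15-1)! × 2! = 87178291200 × 2 = 174356582400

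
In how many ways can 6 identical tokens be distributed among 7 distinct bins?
C(6+7-1, 7-1) = C(12, 6) = 924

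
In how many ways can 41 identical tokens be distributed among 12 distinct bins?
C(41+12-1, 12-1) = C(52, 11) = 60403728840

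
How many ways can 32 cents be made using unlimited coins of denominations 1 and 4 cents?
Coefficient of x^32 in 1/(1-x^1) · 1/(1-x^4). Use j coins of 4 for j = 0..⌊32/4⌋ = 8, the rest in 1s: 8 + 1 = 9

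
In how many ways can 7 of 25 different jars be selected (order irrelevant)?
C(25,7) = 25!/(7!×18!) = 480700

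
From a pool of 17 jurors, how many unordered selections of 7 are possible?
C(17,7) = 17!/(7!×10!) = 19448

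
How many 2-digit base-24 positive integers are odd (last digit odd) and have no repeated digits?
Last∈{1,3,5,7,9,11,13,15,17,19,21,23}. Last=0: 0. Last nonzero: 12×22×P(22,0) = 264. Total = 264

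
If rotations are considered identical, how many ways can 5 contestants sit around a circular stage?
Circular: fix one position, arrange the rest. (5-1)! = 24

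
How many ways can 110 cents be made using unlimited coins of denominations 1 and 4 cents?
Coefficient of x^110 in 1/(1-x^1) · 1/(1-x^4). Use j coins of 4 for j = 0..⌊110/4⌋ = 27, the rest in 1s: 27 + 1 = 28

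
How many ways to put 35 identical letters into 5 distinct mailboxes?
C(35+5-1, 5-1) = C(39, 4) = 82251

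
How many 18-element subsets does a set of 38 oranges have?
C(38,18) = 38!/(18!×20!) = 33578000610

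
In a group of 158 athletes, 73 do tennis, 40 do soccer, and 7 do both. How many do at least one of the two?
|A∪B| = |A| + |B| - |A∩B| = 73 + 40 - 7 = 106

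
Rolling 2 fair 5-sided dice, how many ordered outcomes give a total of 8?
Coefficient of x^8 in (x + x² + ... + x^5)^2. By inclusion-exclusion on dice exceeding 5: Σ_j (-1)^j C(2,j)·C(8-1-5j, 1) = C(2,0)·C(7,1) - C(2,1)·C(2,1) = 1·7 - 2·2 = 3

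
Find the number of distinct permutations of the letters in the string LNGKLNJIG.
9! / (2! × 1! × 2! × 1! × 2! × 1!) = 45360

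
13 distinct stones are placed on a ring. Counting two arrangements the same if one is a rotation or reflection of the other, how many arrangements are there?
(13-1)!/2 = 479001600/2 = 239500800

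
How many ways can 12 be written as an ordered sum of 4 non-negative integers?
C(12+4-1, 4-1) = C(15, 3) = 455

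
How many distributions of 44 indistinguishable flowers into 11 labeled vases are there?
C(44+11-1, 11-1) = C(54, 10) = 23930713170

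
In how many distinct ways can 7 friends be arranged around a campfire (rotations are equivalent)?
Circular: fix one position, arrange the rest. (7-1)! = 720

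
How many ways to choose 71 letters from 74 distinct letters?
C(74,71) = 74!/(71!×3!) = 64824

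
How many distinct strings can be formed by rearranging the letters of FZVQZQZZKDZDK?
13! / (1! × 1! × 2! × 5! × 2! × 2!) = 6486480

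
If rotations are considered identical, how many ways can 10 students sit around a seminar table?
Circular: fix one position, arrange the rest. (10-1)! = 362880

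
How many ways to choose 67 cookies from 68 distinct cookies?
C(68,67) = 68!/(67!×1!) = 68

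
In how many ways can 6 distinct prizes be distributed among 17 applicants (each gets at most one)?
P(17,6) = 17!/(17-6)! = 8910720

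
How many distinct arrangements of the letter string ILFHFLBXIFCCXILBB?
17! / (3! × 2! × 2! × 3! × 3! × 1! × 3!) = 68612544000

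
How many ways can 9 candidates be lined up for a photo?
9! = 362880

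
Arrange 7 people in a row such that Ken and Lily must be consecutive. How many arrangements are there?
Treat the 2 as one block: (7-2+1)! × 2! = 720 × 2 = 1440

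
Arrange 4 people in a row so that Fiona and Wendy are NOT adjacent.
Total - adjacent = 4! - (4-1)!×2 = 24 - 12 = 12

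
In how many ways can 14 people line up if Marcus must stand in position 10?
Fix one position: (14-1)! = 6227020800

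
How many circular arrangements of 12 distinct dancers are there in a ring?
Circular: fix one position, arrange the rest. (12-1)! = 39916800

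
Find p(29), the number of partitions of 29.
Pentagonal recurrence p(n) = p(n-1) + p(n-2) - p(n-5) - p(n-7) + p(n-12) + p(n-15) - ... gives p(0..28) = 1, 1, 2, 3, 5, 7, 11, 15, 22, 30, 42, 56, 77, 101, 135, 176, 231, 297, 385, 490, 627, 792, 1002, 1255, 1575, 1958, 2436, 3010, 3718. p(29) = p(28) + p(27) - p(24) - p(22) + p(17) + p(14) - p(7) - p(3) = 3718 + 3010 - 1575 - 1002 + 297 + 135 - 15 - 3 = 4565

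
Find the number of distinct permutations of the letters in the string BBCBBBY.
7! / (1! × 1! × 5!) = 42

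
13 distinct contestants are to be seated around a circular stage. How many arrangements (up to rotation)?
Circular: fix one position, arrange the rest. (13-1)! = 479001600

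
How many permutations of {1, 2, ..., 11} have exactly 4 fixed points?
Choose the 4 fixed points C(11,4) = 330, derange the rest: !7 = Σ_{j=0}^{7} (-1)^j·7!/j! = 5040 - 5040 + 2520 - 840 + 210 - 42 + 7 - 1 = 1854. Product = 330 × 1854 = 611820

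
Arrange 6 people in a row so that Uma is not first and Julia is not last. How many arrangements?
By inclusion-exclusion: 6! - 2×(6-1)! + (6-2)! = 720 - 240 + 24 = 504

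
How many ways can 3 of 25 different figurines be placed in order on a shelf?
P(25,3) = 25!/(25-3)! = 13800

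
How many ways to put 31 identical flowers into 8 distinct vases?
C(31+8-1, 8-1) = C(38, 7) = 12620256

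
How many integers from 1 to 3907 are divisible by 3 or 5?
⌊3907/3⌋ + ⌊3907/5⌋ - ⌊3907/15⌋ = 1302 + 781 - 260 = 1823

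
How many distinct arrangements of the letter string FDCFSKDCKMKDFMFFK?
17! / (2! × 3! × 2! × 1! × 5! × 4!) = 5145940800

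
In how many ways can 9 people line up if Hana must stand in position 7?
Fix one position: (9-1)! = 40320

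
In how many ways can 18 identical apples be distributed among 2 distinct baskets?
C(18+2-1, 2-1) = C(19, 1) = 19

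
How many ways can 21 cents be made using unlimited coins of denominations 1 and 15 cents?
Coefficient of x^21 in 1/(1-x^1) · 1/(1-x^15). Use j coins of 15 for j = 0..⌊21/15⌋ = 1, the rest in 1s: 1 + 1 = 2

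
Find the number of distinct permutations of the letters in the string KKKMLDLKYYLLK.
13! / (2! × 4! × 5! × 1! × 1!) = 1081080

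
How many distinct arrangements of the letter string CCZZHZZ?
7! / (1! × 2! × 4!) = 105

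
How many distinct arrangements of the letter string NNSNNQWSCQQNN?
13! / (6! × 1! × 3! × 1! × 2!) = 720720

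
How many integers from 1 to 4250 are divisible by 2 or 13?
⌊4250/2⌋ + ⌊4250/13⌋ - ⌊4250/26⌋ = 2125 + 326 - 163 = 2288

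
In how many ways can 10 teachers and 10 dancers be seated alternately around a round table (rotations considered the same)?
Fix one of the teachers: (10-1)! ways for the remaining teachers, × 10! ways for the dancers = 362880 × 3628800 = 1316818944000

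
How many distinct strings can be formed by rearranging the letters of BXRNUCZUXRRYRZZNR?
17! / (2! × 2! × 3! × 5! × 1! × 2! × 1! × 1!) = 61751289600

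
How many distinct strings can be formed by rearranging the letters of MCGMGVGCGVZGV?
13! / (5! × 3! × 2! × 2! × 1!) = 2162160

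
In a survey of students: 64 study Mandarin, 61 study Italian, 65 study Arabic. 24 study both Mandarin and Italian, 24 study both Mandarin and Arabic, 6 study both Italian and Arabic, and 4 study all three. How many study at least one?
|A∪B∪C| = 64+61+65-24-24-6+4 = 140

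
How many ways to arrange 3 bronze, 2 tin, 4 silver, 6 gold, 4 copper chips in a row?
19! / (3! × 2! × 4! × 6! × 4!) = 24443218800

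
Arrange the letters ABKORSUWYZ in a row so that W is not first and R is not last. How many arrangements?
By inclusion-exclusion: 10! - 2×(10-1)! + (10-2)! = 3628800 - 725760 + 40320 = 2943360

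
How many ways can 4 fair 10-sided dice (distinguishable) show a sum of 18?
Coefficient of x^18 in (x + x² + ... + x^10)^4. By inclusion-exclusion on dice exceeding 10: Σ_j (-1)^j C(4,j)·C(18-1-10j, 3) = C(4,0)·C(17,3) - C(4,1)·C(7,3) = 1·680 - 4·35 = 540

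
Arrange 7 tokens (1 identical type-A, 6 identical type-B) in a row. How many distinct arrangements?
7! / (1! × 6!) = 7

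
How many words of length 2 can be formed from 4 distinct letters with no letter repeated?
P(4,2) = 4!/(4-2)! = 12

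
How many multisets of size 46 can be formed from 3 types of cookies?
C(46+3-1, 3-1) = C(48, 2) = 1128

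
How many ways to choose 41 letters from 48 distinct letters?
C(48,41) = 48!/(41!×7!) = 73629072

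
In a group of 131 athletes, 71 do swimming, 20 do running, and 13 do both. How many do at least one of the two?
|A∪B| = |A| + |B| - |A∩B| = 71 + 20 - 13 = 78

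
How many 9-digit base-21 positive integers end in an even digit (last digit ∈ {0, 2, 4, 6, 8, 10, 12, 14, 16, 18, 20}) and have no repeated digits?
Last∈{0,2,4,6,8,10,12,14,16,18,20}. Last=0: 5079110400. Last nonzero: 10×19×P(19,7) = 48251548800. Total = 53330659200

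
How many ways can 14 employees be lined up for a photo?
14! = 87178291200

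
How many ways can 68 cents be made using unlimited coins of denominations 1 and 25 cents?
Coefficient of x^68 in 1/(1-x^1) · 1/(1-x^25). Use j coins of 25 for j = 0..⌊68/25⌋ = 2, the rest in 1s: 2 + 1 = 3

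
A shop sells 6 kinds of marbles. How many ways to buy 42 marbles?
C(42+6-1, 6-1) = C(47, 5) = 1533939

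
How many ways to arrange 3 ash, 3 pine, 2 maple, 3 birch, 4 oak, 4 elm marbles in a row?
19! / (3! × 3! × 2! × 3! × 4! × 4!) = 488864376000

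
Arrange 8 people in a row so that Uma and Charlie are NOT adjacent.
Total - adjacent = 8! - (8-1)!×2 = 40320 - 10080 = 30240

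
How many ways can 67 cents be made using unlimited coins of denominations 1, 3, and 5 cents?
Coefficient of x^67 in 1/(1-x^1) · 1/(1-x^3) · 1/(1-x^5). Case on j = number of 5-cent coins (j = 0..13); remainder r = 67 - 5j is made from {1,3} in ⌊r/3⌋+1 ways. r = 67, 62, 57, 52, 47, 42, 37, 32, 27, 22, 17, 12, 7, 2 → 23 + 21 + 20 + 18 + 16 + 15 + 13 + 11 + 10 + 8 + 6 + 5 + 3 + 1 = 170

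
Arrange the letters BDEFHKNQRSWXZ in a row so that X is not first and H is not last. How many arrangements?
By inclusion-exclusion: 13! - 2×(13-1)! + (13-2)! = 6227020800 - 958003200 + 39916800 = 5308934400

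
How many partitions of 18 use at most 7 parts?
By conjugation, equals partitions of 18 into parts ≤ 7. Let r_j(i) = number of partitions of i into parts ≤ j, for i = 0..18. r_1(i) = 1 for all i; r_j(i) = r_{j-1}(i) + r_j(i-j). Rows j = 2..7: ≤2: 1 1 2 2 3 3 4 4 5 5 6 6 7 7 8 8 9 9 10; ≤3: 1 1 2 3 4 5 7 8 10 12 14 16 19 21 24 27 30 33 37; ≤4: 1 1 2 3 5 6 9 11 15 18 23 27 34 39 47 54 64 72 84; ≤5: 1 1 2 3 5 7 10 13 18 23 30 37 47 57 70 84 101 119 141; ≤6: 1 1 2 3 5 7 11 14 20 26 35 44 58 71 90 110 136 163 199; ≤7: 1 1 2 3 5 7 11 15 21 28 38 49 65 82 105 131 164 201 248. r_7(18) = 248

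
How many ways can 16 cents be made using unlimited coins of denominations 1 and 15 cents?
Coefficient of x^16 in 1/(1-x^1) · 1/(1-x^15). Use j coins of 15 for j = 0..⌊16/15⌋ = 1, the rest in 1s: 1 + 1 = 2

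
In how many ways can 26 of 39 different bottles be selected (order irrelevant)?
C(39,26) = 39!/(26!×13!) = 8122425444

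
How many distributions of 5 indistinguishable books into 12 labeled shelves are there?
C(5+12-1, 12-1) = C(16, 11) = 4368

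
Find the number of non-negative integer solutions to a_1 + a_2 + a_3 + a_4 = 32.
C(32+4-1, 4-1) = C(35, 3) = 6545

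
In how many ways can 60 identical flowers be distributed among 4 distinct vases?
C(60+4-1, 4-1) = C(63, 3) = 39711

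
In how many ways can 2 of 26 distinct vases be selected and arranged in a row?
P(26,2) = 26!/(26-2)! = 650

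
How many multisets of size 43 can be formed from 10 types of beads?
C(43+10-1, 10-1) = C(52, 9) = 3679075400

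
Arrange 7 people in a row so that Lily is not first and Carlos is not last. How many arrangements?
By inclusion-exclusion: 7! - 2×(7-1)! + (7-2)! = 5040 - 1440 + 120 = 3720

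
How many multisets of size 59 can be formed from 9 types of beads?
C(59+9-1, 9-1) = C(67, 8) = 6522361560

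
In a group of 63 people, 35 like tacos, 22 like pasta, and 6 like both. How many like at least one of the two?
|A∪B| = |A| + |B| - |A∩B| = 35 + 22 - 6 = 51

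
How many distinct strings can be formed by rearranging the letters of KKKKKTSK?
8! / (1! × 1! × 6!) = 56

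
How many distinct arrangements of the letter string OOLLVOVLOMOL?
12! / (4! × 1! × 2! × 5!) = 83160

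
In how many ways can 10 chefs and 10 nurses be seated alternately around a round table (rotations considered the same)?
Fix one of the chefs: (10-1)! ways for the remaining chefs, × 10! ways for the nurses = 362880 × 3628800 = 1316818944000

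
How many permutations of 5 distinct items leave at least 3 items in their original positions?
Exactly j fixed points: C(5,j)·!(5-j); sum over j ≥ 3 (derangement numbers via !m = (m-1)·(!(m-1) + !(m-2)): !0..!2 = 1, 0, 1). Σ_{j=3}^{5} C(5,j)·!(5-j) = C(5,3)·!2 + C(5,4)·!1 + C(5,5)·!0 = 10·1 + 5·0 + 1·1 = 11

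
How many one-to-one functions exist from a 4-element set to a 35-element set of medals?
P(35,4) = 35!/(35-4)! = 1256640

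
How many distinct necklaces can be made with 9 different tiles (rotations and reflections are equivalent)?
(9-1)!/2 = 40320/2 = 20160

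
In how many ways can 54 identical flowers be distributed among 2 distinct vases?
C(54+2-1, 2-1) = C(55, 1) = 55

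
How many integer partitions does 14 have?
Pentagonal recurrence p(n) = p(n-1) + p(n-2) - p(n-5) - p(n-7) + p(n-12) + p(n-15) - ... gives p(0..13) = 1, 1, 2, 3, 5, 7, 11, 15, 22, 30, 42, 56, 77, 101. p(14) = p(13) + p(12) - p(9) - p(7) + p(2) = 101 + 77 - 30 - 15 + 2 = 135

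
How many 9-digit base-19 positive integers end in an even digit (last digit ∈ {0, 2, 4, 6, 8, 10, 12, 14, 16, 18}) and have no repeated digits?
Last∈{0,2,4,6,8,10,12,14,16,18}. Last=0: 1764322560. Last nonzero: 9×17×P(17,7) = 14996741760. Total = 16761064320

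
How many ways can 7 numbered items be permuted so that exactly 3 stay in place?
Choose the 3 fixed points C(7,3) = 35, derange the rest: !4 = Σ_{j=0}^{4} (-1)^j·4!/j! = 24 - 24 + 12 - 4 + 1 = 9. Product = 35 × 9 = 315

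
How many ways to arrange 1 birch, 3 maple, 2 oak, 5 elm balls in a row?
11! / (1! × 3! × 2! × 5!) = 27720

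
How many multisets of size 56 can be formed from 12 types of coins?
C(56+12-1, 12-1) = C(67, 11) = 1285063345176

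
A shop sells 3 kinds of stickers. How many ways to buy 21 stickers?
C(21+3-1, 3-1) = C(23, 2) = 253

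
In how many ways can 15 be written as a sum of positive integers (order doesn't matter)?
Pentagonal recurrence p(n) = p(n-1) + p(n-2) - p(n-5) - p(n-7) + p(n-12) + p(n-15) - ... gives p(0..14) = 1, 1, 2, 3, 5, 7, 11, 15, 22, 30, 42, 56, 77, 101, 135. p(15) = p(14) + p(13) - p(10) - p(8) + p(3) + p(0) = 135 + 101 - 42 - 22 + 3 + 1 = 176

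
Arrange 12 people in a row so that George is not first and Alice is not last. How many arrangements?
By inclusion-exclusion: 12! - 2×(12-1)! + (12-2)! = 479001600 - 79833600 + 3628800 = 402796800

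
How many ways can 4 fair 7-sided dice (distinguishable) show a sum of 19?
Coefficient of x^19 in (x + x² + ... + x^7)^4. By inclusion-exclusion on dice exceeding 7: Σ_j (-1)^j C(4,j)·C(19-1-7j, 3) = C(4,0)·C(18,3) - C(4,1)·C(11,3) + C(4,2)·C(4,3) = 1·816 - 4·165 + 6·4 = 180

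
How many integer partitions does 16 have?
Pentagonal recurrence p(n) = p(n-1) + p(n-2) - p(n-5) - p(n-7) + p(n-12) + p(n-15) - ... gives p(0..15) = 1, 1, 2, 3, 5, 7, 11, 15, 22, 30, 42, 56, 77, 101, 135, 176. p(16) = p(15) + p(14) - p(11) - p(9) + p(4) + p(1) = 176 + 135 - 56 - 30 + 5 + 1 = 231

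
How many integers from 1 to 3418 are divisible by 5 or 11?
⌊3418/5⌋ + ⌊3418/11⌋ - ⌊3418/55⌋ = 683 + 310 - 62 = 931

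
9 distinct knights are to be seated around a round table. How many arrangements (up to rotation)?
Circular: fix one position, arrange the rest. (9-1)! = 40320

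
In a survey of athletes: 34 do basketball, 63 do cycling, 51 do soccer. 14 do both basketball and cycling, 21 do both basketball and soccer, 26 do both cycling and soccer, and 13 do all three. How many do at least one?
|A∪B∪C| = 34+63+51-14-21-26+13 = 100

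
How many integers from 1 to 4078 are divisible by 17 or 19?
⌊4078/17⌋ + ⌊4078/19⌋ - ⌊4078/323⌋ = 239 + 214 - 12 = 441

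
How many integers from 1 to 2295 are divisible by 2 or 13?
⌊2295/2⌋ + ⌊2295/13⌋ - ⌊2295/26⌋ = 1147 + 176 - 88 = 1235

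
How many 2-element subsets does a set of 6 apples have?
C(6,2) = 6!/(2!×4!) = 15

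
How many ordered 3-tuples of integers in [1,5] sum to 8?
Coefficient of x^8 in (x + x² + ... + x^5)^3. By inclusion-exclusion on dice exceeding 5: Σ_j (-1)^j C(3,j)·C(8-1-5j, 2) = C(3,0)·C(7,2) - C(3,1)·C(2,2) = 1·21 - 3·1 = 18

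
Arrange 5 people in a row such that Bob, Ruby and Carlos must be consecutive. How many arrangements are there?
Treat the 3 as one block: (5-3+1)! × 3! = 6 × 6 = 36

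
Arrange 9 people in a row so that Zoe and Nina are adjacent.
Treat as block: (9-1)! × 2! = 40320 × 2 = 80640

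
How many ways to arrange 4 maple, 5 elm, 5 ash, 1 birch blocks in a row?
15! / (4! × 5! × 5! × 1!) = 3783780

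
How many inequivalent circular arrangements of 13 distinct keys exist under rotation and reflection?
(13-1)!/2 = 479001600/2 = 239500800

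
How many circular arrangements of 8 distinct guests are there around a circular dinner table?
Circular: fix one position, arrange the rest. (8-1)! = 5040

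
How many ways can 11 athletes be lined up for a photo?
11! = 39916800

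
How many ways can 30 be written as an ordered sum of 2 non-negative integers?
C(30+2-1, 2-1) = C(31, 1) = 31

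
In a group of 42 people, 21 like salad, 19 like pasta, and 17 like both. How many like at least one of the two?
|A∪B| = |A| + |B| - |A∩B| = 21 + 19 - 17 = 23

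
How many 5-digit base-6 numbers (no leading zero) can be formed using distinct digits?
First digit: 5 choices (nonzero). Then descending: 5 × 5 × 4 × 3 × 2 = 600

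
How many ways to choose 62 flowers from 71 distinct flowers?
C(71,62) = 71!/(62!×9!) = 74473879480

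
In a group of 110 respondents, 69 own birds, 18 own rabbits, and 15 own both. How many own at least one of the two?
|A∪B| = |A| + |B| - |A∩B| = 69 + 18 - 15 = 72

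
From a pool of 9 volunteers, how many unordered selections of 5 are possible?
C(9,5) = 9!/(5!×4!) = 126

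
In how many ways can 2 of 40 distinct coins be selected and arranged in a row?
P(40,2) = 40!/(40-2)! = 1560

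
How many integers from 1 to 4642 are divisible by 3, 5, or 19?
⌊4642/3⌋+⌊4642/5⌋+⌊4642/19⌋ - ⌊4642/15⌋-⌊4642/57⌋-⌊4642/95⌋ + ⌊4642/285⌋ = 1547+928+244 - 309-81-48 + 16 = 2297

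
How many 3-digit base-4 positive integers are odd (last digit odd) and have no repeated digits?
Last∈{1,3}. Last=0: 0. Last nonzero: 2×2×P(2,1) = 8. Total = 8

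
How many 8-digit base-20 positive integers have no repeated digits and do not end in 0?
Last digit: 19 nonzero choices. First digit: 18 (nonzero, ≠last). Middle 6: P(18,6) = 13366080. Total = 4571199360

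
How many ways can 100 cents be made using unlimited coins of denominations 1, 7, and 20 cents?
Coefficient of x^100 in 1/(1-x^1) · 1/(1-x^7) · 1/(1-x^20). Case on j = number of 20-cent coins (j = 0..5); remainder r = 100 - 20j is made from {1,7} in ⌊r/7⌋+1 ways. r = 100, 80, 60, 40, 20, 0 → 15 + 12 + 9 + 6 + 3 + 1 = 46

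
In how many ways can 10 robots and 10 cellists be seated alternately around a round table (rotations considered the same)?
Fix one of the robots: (10-1)! ways for the remaining robots, × 10! ways for the cellists = 362880 × 3628800 = 1316818944000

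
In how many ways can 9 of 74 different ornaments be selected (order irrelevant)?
C(74,9) = 74!/(9!×65!) = 110524147514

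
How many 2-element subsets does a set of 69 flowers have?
C(69,2) = 69!/(2!×67!) = 2346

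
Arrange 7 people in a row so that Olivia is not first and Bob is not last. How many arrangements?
By inclusion-exclusion: 7! - 2×(7-1)! + (7-2)! = 5040 - 1440 + 120 = 3720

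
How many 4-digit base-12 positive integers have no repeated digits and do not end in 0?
Last digit: 11 nonzero choices. First digit: 10 (nonzero, ≠last). Middle 2: P(10,2) = 90. Total = 9900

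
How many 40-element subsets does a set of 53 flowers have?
C(53,40) = 53!/(40!×13!) = 841392966470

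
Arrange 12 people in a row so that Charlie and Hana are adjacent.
Treat as block: (12-1)! × 2! = 39916800 × 2 = 79833600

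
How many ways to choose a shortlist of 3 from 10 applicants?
C(10,3) = 10!/(3!×7!) = 120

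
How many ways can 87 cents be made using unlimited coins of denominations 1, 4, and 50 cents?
Coefficient of x^87 in 1/(1-x^1) · 1/(1-x^4) · 1/(1-x^50). Case on j = number of 50-cent coins (j = 0..1); remainder r = 87 - 50j is made from {1,4} in ⌊r/4⌋+1 ways. r = 87, 37 → 22 + 10 = 32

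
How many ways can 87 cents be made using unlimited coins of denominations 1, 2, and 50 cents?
Coefficient of x^87 in 1/(1-x^1) · 1/(1-x^2) · 1/(1-x^50). Case on j = number of 50-cent coins (j = 0..1); remainder r = 87 - 50j is made from {1,2} in ⌊r/2⌋+1 ways. r = 87, 37 → 44 + 19 = 63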